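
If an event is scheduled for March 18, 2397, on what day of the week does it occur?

Tuesday

Doomsday rule: the anchor day for the 2300s is Wednesday. For year 97: 97÷12 = 8 r 1, and 1÷4 = 0, so 8+1+0 = 9.
Wednesday + 9 ≡ Friday — that's 2397's doomsday.
In March the doomsday date is Mar 14.
Mar 18 is 4 days after Mar 14; 4 mod 7 = 4, so Friday + 4 = Tuesday.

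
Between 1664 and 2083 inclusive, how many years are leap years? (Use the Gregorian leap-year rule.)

102

Multiples of 4 in [1664,2083]: 105.
Of those, multiples of 100: 4 (not leap unless ÷400).
Multiples of 400: 1.
Leap years = 105 − 4 + 1 = 102.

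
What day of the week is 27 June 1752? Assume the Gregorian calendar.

Doomsday rule: the anchor day for the 1700s is Sunday. For year 52: 52÷12 = 4 r 4, and 4÷4 = 1, so 4+4+1 = 9.
Sunday + 9 ≡ Tuesday — that's 1752's doomsday.
In June the doomsday date is Jun 6.
Jun 27 is 21 days after Jun 6; 21 mod 7 = 0, so Tuesday + 0 = Tuesday.

Tuesday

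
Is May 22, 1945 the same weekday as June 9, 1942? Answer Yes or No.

From Jun 9, 1942 to May 22, 1945 is 1078 days.
1078 mod 7 = 0, so they are the same weekday.
(Jun 9, 1942 is a Tuesday; May 22, 1945 is a Tuesday.)

Yes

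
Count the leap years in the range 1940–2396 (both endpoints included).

112

Multiples of 4 in [1940,2396]: 115.
Of those, multiples of 100: 4 (not leap unless ÷400).
Multiples of 400: 1.
Leap years = 115 − 4 + 1 = 112.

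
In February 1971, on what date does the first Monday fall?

February 1, 1971 is a Monday.
The first Monday is therefore February 1 (same day).

February 1, 1971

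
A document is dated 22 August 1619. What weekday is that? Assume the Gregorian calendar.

Thursday

Doomsday rule: the anchor day for the 1600s is Tuesday. For year 19: 19÷12 = 1 r 7, and 7÷4 = 1, so 1+7+1 = 9.
Tuesday + 9 ≡ Thursday — that's 1619's doomsday.
In August the doomsday date is Aug 8.
Aug 22 is 14 days after Aug 8; 14 mod 7 = 0, so Thursday + 0 = Thursday.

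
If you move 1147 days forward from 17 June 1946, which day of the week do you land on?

Sunday

First find the weekday of Jun 17, 1946. Doomsday rule: the anchor day for the 1900s is Wednesday. For year 46: 46÷12 = 3 r 10, and 10÷4 = 2, so 3+10+2 = 15.
Wednesday + 15 ≡ Thursday — that's 1946's doomsday.
In June the doomsday date is Jun 6.
Jun 17 is 11 days after Jun 6; 11 mod 7 = 4, so Thursday + 4 = Monday.
1147 mod 7 = 6, so 1147 days after a Monday is Monday + 6 = Sunday.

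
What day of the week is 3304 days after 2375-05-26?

First find the weekday of May 26, 2375. Doomsday rule: the anchor day for the 2300s is Wednesday. For year 75: 75÷12 = 6 r 3, and 3÷4 = 0, so 6+3+0 = 9.
Wednesday + 9 ≡ Friday — that's 2375's doomsday.
In May the doomsday date is May 9.
May 26 is 17 days after May 9; 17 mod 7 = 3, so Friday + 3 = Monday.
3304 mod 7 = 0, so 3304 days after a Monday is Monday + 0 = Monday.

Monday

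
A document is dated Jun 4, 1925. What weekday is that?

January 1, 1925 is a Thursday.
Jan 1, 1925 → Feb 1, 1925: 31 days (January has 31).
Feb 1, 1925 → Mar 1, 1925: 28 days (February has 28).
Mar 1, 1925 → Apr 1, 1925: 31 days (March has 31).
Apr 1, 1925 → May 1, 1925: 30 days (April has 30).
May 1, 1925 → Jun 1, 1925: 31 days (May has 31).
Jun 1, 1925 → Jun 4, 1925: 3 days.
Total: 154 days.
154 mod 7 = 0, so Thursday + 0 = Thursday.

Thursday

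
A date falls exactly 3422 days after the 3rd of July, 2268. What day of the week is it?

First find the weekday of Jul 3, 2268. Doomsday rule: the anchor day for the 2200s is Friday. For year 68: 68÷12 = 5 r 8, and 8÷4 = 2, so 5+8+2 = 15.
Friday + 15 ≡ Saturday — that's 2268's doomsday.
In July the doomsday date is Jul 11.
Jul 3 is 8 days before Jul 11; 8 mod 7 = 1, so Saturday − 1 = Friday.
3422 mod 7 = 6, so 3422 days after a Friday is Friday + 6 = Thursday.

Thursday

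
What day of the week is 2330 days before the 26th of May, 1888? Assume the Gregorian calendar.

Sunday

May 26, 1888 is a Saturday.
2330 mod 7 = 6, so 2330 days before a Saturday is Saturday − 6 = Sunday.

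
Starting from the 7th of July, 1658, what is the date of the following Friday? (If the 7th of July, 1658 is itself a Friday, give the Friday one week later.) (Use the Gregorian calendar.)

July 12, 1658

Jul 7, 1658 is a Sunday.
From Sunday to the next Friday is 5 days.
Jul 7, 1658 + 5 = Jul 12, 1658.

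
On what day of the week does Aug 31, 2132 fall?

Doomsday rule: the anchor day for the 2100s is Sunday. For year 32: 32÷12 = 2 r 8, and 8÷4 = 2, so 2+8+2 = 12.
Sunday + 12 ≡ Friday — that's 2132's doomsday.
In August the doomsday date is Aug 8.
Aug 31 is 23 days after Aug 8; 23 mod 7 = 2, so Friday + 2 = Sunday.

Sunday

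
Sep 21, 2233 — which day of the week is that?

Doomsday rule: the anchor day for the 2200s is Friday. For year 33: 33÷12 = 2 r 9, and 9÷4 = 2, so 2+9+2 = 13.
Friday + 13 ≡ Thursday — that's 2233's doomsday.
In September the doomsday date is Sep 5.
Sep 21 is 16 days after Sep 5; 16 mod 7 = 2, so Thursday + 2 = Saturday.

Saturday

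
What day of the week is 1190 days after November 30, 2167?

Monday

Nov 30, 2167 is a Monday.
1190 mod 7 = 0, so 1190 days after a Monday is Monday + 0 = Monday.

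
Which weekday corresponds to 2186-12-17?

Doomsday rule: the anchor day for the 2100s is Sunday. For year 86: 86÷12 = 7 r 2, and 2÷4 = 0, so 7+2+0 = 9.
Sunday + 9 ≡ Tuesday — that's 2186's doomsday.
In December the doomsday date is Dec 12.
Dec 17 is 5 days after Dec 12; 5 mod 7 = 5, so Tuesday + 5 = Sunday.

Sunday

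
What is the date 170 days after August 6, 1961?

Aug has 31 days: +26 → Sep 1, 1961 (144 left).
Sep has 30 days: +30 → Oct 1, 1961 (114 left).
Oct has 31 days: +31 → Nov 1, 1961 (83 left).
Nov has 30 days: +30 → Dec 1, 1961 (53 left).
Dec has 31 days: +31 → Jan 1, 1962 (22 left).
+22 → Jan 23, 1962.

January 23, 1962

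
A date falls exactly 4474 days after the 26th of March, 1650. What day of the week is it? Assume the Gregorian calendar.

Sunday

Mar 26, 1650 is a Saturday.
4474 mod 7 = 1, so 4474 days after a Saturday is Saturday + 1 = Sunday.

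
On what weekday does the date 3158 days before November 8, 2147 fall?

Tuesday

First find the weekday of Nov 8, 2147. Doomsday rule: the anchor day for the 2100s is Sunday. For year 47: 47÷12 = 3 r 11, and 11÷4 = 2, so 3+11+2 = 16.
Sunday + 16 ≡ Tuesday — that's 2147's doomsday.
In November the doomsday date is Nov 7.
Nov 8 is 1 day after Nov 7; 1 mod 7 = 1, so Tuesday + 1 = Wednesday.
3158 mod 7 = 1, so 3158 days before a Wednesday is Wednesday − 1 = Tuesday.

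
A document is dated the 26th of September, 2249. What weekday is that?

Wednesday

Doomsday rule: the anchor day for the 2200s is Friday. For year 49: 49÷12 = 4 r 1, and 1÷4 = 0, so 4+1+0 = 5.
Friday + 5 ≡ Wednesday — that's 2249's doomsday.
In September the doomsday date is Sep 5.
Sep 26 is 21 days after Sep 5; 21 mod 7 = 0, so Wednesday + 0 = Wednesday.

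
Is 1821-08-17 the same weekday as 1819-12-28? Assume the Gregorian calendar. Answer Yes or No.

From Dec 28, 1819 to Aug 17, 1821 is 598 days.
598 mod 7 = 3, so they are different weekdays.
(Dec 28, 1819 is a Tuesday; Aug 17, 1821 is a Friday.)

No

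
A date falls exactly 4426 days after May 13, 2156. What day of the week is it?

First find the weekday of May 13, 2156. Doomsday rule: the anchor day for the 2100s is Sunday. For year 56: 56÷12 = 4 r 8, and 8÷4 = 2, so 4+8+2 = 14.
Sunday + 14 ≡ Sunday — that's 2156's doomsday.
In May the doomsday date is May 9.
May 13 is 4 days after May 9; 4 mod 7 = 4, so Sunday + 4 = Thursday.
4426 mod 7 = 2, so 4426 days after a Thursday is Thursday + 2 = Saturday.

Saturday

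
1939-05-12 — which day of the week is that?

Doomsday rule: the anchor day for the 1900s is Wednesday. For year 39: 39÷12 = 3 r 3, and 3÷4 = 0, so 3+3+0 = 6.
Wednesday + 6 ≡ Tuesday — that's 1939's doomsday.
In May the doomsday date is May 9.
May 12 is 3 days after May 9; 3 mod 7 = 3, so Tuesday + 3 = Friday.

Friday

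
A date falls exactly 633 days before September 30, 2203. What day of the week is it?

First find the weekday of Sep 30, 2203. Doomsday rule: the anchor day for the 2200s is Friday. For year 03: 3÷12 = 0 r 3, and 3÷4 = 0, so 0+3+0 = 3.
Friday + 3 ≡ Monday — that's 2203's doomsday.
In September the doomsday date is Sep 5.
Sep 30 is 25 days after Sep 5; 25 mod 7 = 4, so Monday + 4 = Friday.
633 mod 7 = 3, so 633 days before a Friday is Friday − 3 = Tuesday.

Tuesday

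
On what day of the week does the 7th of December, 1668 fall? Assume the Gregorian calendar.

Doomsday rule: the anchor day for the 1600s is Tuesday. For year 68: 68÷12 = 5 r 8, and 8÷4 = 2, so 5+8+2 = 15.
Tuesday + 15 ≡ Wednesday — that's 1668's doomsday.
In December the doomsday date is Dec 12.
Dec 7 is 5 days before Dec 12; 5 mod 7 = 5, so Wednesday − 5 = Friday.

Friday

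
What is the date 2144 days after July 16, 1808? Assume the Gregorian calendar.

May 30, 1814

+365 (one year) → Jul 16, 1809 (1779 left).
+365 (one year) → Jul 16, 1810 (1414 left).
+365 (one year) → Jul 16, 1811 (1049 left).
+366 (one year; includes Feb 29, 1812) → Jul 16, 1812 (683 left).
+365 (one year) → Jul 16, 1813 (318 left).
Jul has 31 days: +16 → Aug 1, 1813 (302 left).
Aug has 31 days: +31 → Sep 1, 1813 (271 left).
Sep has 30 days: +30 → Oct 1, 1813 (241 left).
Oct has 31 days: +31 → Nov 1, 1813 (210 left).
Nov has 30 days: +30 → Dec 1, 1813 (180 left).
Dec has 31 days: +31 → Jan 1, 1814 (149 left).
Jan has 31 days: +31 → Feb 1, 1814 (118 left).
Feb has 28 days: +28 → Mar 1, 1814 (90 left).
Mar has 31 days: +31 → Apr 1, 1814 (59 left).
Apr has 30 days: +30 → May 1, 1814 (29 left).
+29 → May 30, 1814.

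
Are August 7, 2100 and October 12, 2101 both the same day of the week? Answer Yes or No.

No

From Aug 7, 2100 to Oct 12, 2101 is 431 days.
431 mod 7 = 4, so they are different weekdays.
(Aug 7, 2100 is a Saturday; Oct 12, 2101 is a Wednesday.)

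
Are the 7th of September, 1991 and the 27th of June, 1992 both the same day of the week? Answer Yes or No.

Yes

From Sep 7, 1991 to Jun 27, 1992 is 294 days.
294 mod 7 = 0, so they are the same weekday.
(Sep 7, 1991 is a Saturday; Jun 27, 1992 is a Saturday.)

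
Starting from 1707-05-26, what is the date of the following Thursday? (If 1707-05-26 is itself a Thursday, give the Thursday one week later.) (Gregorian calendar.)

June 2, 1707

May 26, 1707 is a Thursday.
From Thursday to the next Thursday is 7 days.
May 26, 1707 + 7 = Jun 2, 1707.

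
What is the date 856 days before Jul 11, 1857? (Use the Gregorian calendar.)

−365 (one year) → Jul 11, 1856 (491 left).
−366 (one year; includes Feb 29, 1856) → Jul 11, 1855 (125 left).
−11 → Jun 30, 1855 (end of Jun, 30 days; 114 left).
−30 → May 31, 1855 (end of May, 31 days; 84 left).
−31 → Apr 30, 1855 (end of Apr, 30 days; 53 left).
−30 → Mar 31, 1855 (end of Mar, 31 days; 23 left).
−23 → Mar 8, 1855.

March 8, 1855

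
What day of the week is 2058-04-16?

Doomsday rule: the anchor day for the 2000s is Tuesday. For year 58: 58÷12 = 4 r 10, and 10÷4 = 2, so 4+10+2 = 16.
Tuesday + 16 ≡ Thursday — that's 2058's doomsday.
In April the doomsday date is Apr 4.
Apr 16 is 12 days after Apr 4; 12 mod 7 = 5, so Thursday + 5 = Tuesday.

Tuesday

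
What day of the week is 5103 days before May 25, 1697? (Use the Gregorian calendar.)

First find the weekday of May 25, 1697. Doomsday rule: the anchor day for the 1600s is Tuesday. For year 97: 97÷12 = 8 r 1, and 1÷4 = 0, so 8+1+0 = 9.
Tuesday + 9 ≡ Thursday — that's 1697's doomsday.
In May the doomsday date is May 9.
May 25 is 16 days after May 9; 16 mod 7 = 2, so Thursday + 2 = Saturday.
5103 mod 7 = 0, so 5103 days before a Saturday is Saturday − 0 = Saturday.

Saturday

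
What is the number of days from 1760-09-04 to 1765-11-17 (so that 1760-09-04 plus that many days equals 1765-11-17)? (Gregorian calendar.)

Sep 4, 1760 → Sep 4, 1761: 365 days.
Sep 4, 1761 → Sep 4, 1762: 365 days.
Sep 4, 1762 → Sep 4, 1763: 365 days.
Sep 4, 1763 → Sep 4, 1764: 366 days (Feb 29, 1764 is in that span).
Sep 4, 1764 → Sep 4, 1765: 365 days.
Sep 4, 1765 → Oct 4, 1765: 30 days (September has 30).
Oct 4, 1765 → Nov 4, 1765: 31 days (October has 31).
Nov 4, 1765 → Nov 17, 1765: 13 days.
Total: 1900 days.

1900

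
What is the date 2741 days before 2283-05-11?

−365 (one year) → May 11, 2282 (2376 left).
−365 (one year) → May 11, 2281 (2011 left).
−365 (one year) → May 11, 2280 (1646 left).
−366 (one year; includes Feb 29, 2280) → May 11, 2279 (1280 left).
−365 (one year) → May 11, 2278 (915 left).
−365 (one year) → May 11, 2277 (550 left).
−365 (one year) → May 11, 2276 (185 left).
−11 → Apr 30, 2276 (end of Apr, 30 days; 174 left).
−30 → Mar 31, 2276 (end of Mar, 31 days; 144 left).
−31 → Feb 29, 2276 (end of Feb, 29 days; 113 left).
−29 → Jan 31, 2276 (end of Jan, 31 days; 84 left).
−31 → Dec 31, 2275 (end of Dec, 31 days; 53 left).
−31 → Nov 30, 2275 (end of Nov, 30 days; 22 left).
−22 → Nov 8, 2275.

November 8, 2275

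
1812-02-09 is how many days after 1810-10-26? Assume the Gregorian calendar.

Oct 26, 1810 → Oct 26, 1811: 365 days.
Oct 26, 1811 → Nov 26, 1811: 31 days (October has 31).
Nov 26, 1811 → Dec 26, 1811: 30 days (November has 30).
Dec 26, 1811 → Jan 26, 1812: 31 days (December has 31).
Jan 26, 1812 → Feb 9, 1812: 14 days.
Total: 471 days.

471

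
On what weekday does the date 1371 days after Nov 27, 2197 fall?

Sunday

First find the weekday of Nov 27, 2197. Doomsday rule: the anchor day for the 2100s is Sunday. For year 97: 97÷12 = 8 r 1, and 1÷4 = 0, so 8+1+0 = 9.
Sunday + 9 ≡ Tuesday — that's 2197's doomsday.
In November the doomsday date is Nov 7.
Nov 27 is 20 days after Nov 7; 20 mod 7 = 6, so Tuesday + 6 = Monday.
1371 mod 7 = 6, so 1371 days after a Monday is Monday + 6 = Sunday.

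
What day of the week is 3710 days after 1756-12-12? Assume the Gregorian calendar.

Sunday

First find the weekday of Dec 12, 1756. Doomsday rule: the anchor day for the 1700s is Sunday. For year 56: 56÷12 = 4 r 8, and 8÷4 = 2, so 4+8+2 = 14.
Sunday + 14 ≡ Sunday — that's 1756's doomsday.
In December the doomsday date is Dec 12.
Dec 12 is the doomsday itself: Sunday.
3710 mod 7 = 0, so 3710 days after a Sunday is Sunday + 0 = Sunday.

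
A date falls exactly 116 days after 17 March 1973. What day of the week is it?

First find the weekday of Mar 17, 1973. Doomsday rule: the anchor day for the 1900s is Wednesday. For year 73: 73÷12 = 6 r 1, and 1÷4 = 0, so 6+1+0 = 7.
Wednesday + 7 ≡ Wednesday — that's 1973's doomsday.
In March the doomsday date is Mar 14.
Mar 17 is 3 days after Mar 14; 3 mod 7 = 3, so Wednesday + 3 = Saturday.
116 mod 7 = 4, so 116 days after a Saturday is Saturday + 4 = Wednesday.

Wednesday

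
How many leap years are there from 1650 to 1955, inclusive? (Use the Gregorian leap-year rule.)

Multiples of 4 in [1650,1955]: 76.
Of those, multiples of 100: 3 (not leap unless ÷400).
Multiples of 400: 0.
Leap years = 76 − 3 + 0 = 73.

73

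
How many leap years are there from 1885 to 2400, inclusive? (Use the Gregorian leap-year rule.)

125

Multiples of 4 in [1885,2400]: 129.
Of those, multiples of 100: 6 (not leap unless ÷400).
Multiples of 400: 2.
Leap years = 129 − 6 + 2 = 125.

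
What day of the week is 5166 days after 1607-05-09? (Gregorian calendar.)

Wednesday

First find the weekday of May 9, 1607. Doomsday rule: the anchor day for the 1600s is Tuesday. For year 07: 7÷12 = 0 r 7, and 7÷4 = 1, so 0+7+1 = 8.
Tuesday + 8 ≡ Wednesday — that's 1607's doomsday.
In May the doomsday date is May 9.
May 9 is the doomsday itself: Wednesday.
5166 mod 7 = 0, so 5166 days after a Wednesday is Wednesday + 0 = Wednesday.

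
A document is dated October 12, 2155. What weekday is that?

Sunday

January 1, 2155 is a Wednesday.
Jan 1, 2155 → Feb 1, 2155: 31 days (January has 31).
Feb 1, 2155 → Mar 1, 2155: 28 days (February has 28).
Mar 1, 2155 → Apr 1, 2155: 31 days (March has 31).
Apr 1, 2155 → May 1, 2155: 30 days (April has 30).
May 1, 2155 → Jun 1, 2155: 31 days (May has 31).
Jun 1, 2155 → Jul 1, 2155: 30 days (June has 30).
Jul 1, 2155 → Aug 1, 2155: 31 days (July has 31).
Aug 1, 2155 → Sep 1, 2155: 31 days (August has 31).
Sep 1, 2155 → Oct 1, 2155: 30 days (September has 30).
Oct 1, 2155 → Oct 12, 2155: 11 days.
Total: 284 days.
284 mod 7 = 4, so Wednesday + 4 = Sunday.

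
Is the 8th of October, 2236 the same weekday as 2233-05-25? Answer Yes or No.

From May 25, 2233 to Oct 8, 2236 is 1232 days.
1232 mod 7 = 0, so they are the same weekday.
(May 25, 2233 is a Saturday; Oct 8, 2236 is a Saturday.)

Yes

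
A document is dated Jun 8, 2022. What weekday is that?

Wednesday

January 1, 2022 is a Saturday.
Jan 1, 2022 → Feb 1, 2022: 31 days (January has 31).
Feb 1, 2022 → Mar 1, 2022: 28 days (February has 28).
Mar 1, 2022 → Apr 1, 2022: 31 days (March has 31).
Apr 1, 2022 → May 1, 2022: 30 days (April has 30).
May 1, 2022 → Jun 1, 2022: 31 days (May has 31).
Jun 1, 2022 → Jun 8, 2022: 7 days.
Total: 158 days.
158 mod 7 = 4, so Saturday + 4 = Wednesday.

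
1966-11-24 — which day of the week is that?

Thursday

Doomsday rule: the anchor day for the 1900s is Wednesday. For year 66: 66÷12 = 5 r 6, and 6÷4 = 1, so 5+6+1 = 12.
Wednesday + 12 ≡ Monday — that's 1966's doomsday.
In November the doomsday date is Nov 7.
Nov 24 is 17 days after Nov 7; 17 mod 7 = 3, so Monday + 3 = Thursday.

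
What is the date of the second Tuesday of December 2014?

December 9, 2014

December 1, 2014 is a Monday.
The first Tuesday is therefore December 2 (1 days later).
The second Tuesday is 2 + 1×7 = December 9.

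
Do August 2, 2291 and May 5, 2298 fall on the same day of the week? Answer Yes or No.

From Aug 2, 2291 to May 5, 2298 is 2468 days.
2468 mod 7 = 4, so they are different weekdays.
(Aug 2, 2291 is a Sunday; May 5, 2298 is a Thursday.)

No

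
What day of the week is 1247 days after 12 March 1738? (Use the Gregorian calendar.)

First find the weekday of Mar 12, 1738. Doomsday rule: the anchor day for the 1700s is Sunday. For year 38: 38÷12 = 3 r 2, and 2÷4 = 0, so 3+2+0 = 5.
Sunday + 5 ≡ Friday — that's 1738's doomsday.
In March the doomsday date is Mar 14.
Mar 12 is 2 days before Mar 14; 2 mod 7 = 2, so Friday − 2 = Wednesday.
1247 mod 7 = 1, so 1247 days after a Wednesday is Wednesday + 1 = Thursday.

Thursday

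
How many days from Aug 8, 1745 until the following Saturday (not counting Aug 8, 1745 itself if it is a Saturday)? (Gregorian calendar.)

6

Aug 8, 1745 is a Sunday.
From Sunday to the next Saturday is 6 days.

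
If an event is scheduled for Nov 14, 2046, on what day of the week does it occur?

Wednesday

January 1, 2046 is a Monday.
Jan 1, 2046 → Feb 1, 2046: 31 days (January has 31).
Feb 1, 2046 → Mar 1, 2046: 28 days (February has 28).
Mar 1, 2046 → Apr 1, 2046: 31 days (March has 31).
Apr 1, 2046 → May 1, 2046: 30 days (April has 30).
May 1, 2046 → Jun 1, 2046: 31 days (May has 31).
Jun 1, 2046 → Jul 1, 2046: 30 days (June has 30).
Jul 1, 2046 → Aug 1, 2046: 31 days (July has 31).
Aug 1, 2046 → Sep 1, 2046: 31 days (August has 31).
Sep 1, 2046 → Oct 1, 2046: 30 days (September has 30).
Oct 1, 2046 → Nov 1, 2046: 31 days (October has 31).
Nov 1, 2046 → Nov 14, 2046: 13 days.
Total: 317 days.
317 mod 7 = 2, so Monday + 2 = Wednesday.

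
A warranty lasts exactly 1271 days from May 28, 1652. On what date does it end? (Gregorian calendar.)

November 20, 1655

+365 (one year) → May 28, 1653 (906 left).
+365 (one year) → May 28, 1654 (541 left).
+365 (one year) → May 28, 1655 (176 left).
May has 31 days: +4 → Jun 1, 1655 (172 left).
Jun has 30 days: +30 → Jul 1, 1655 (142 left).
Jul has 31 days: +31 → Aug 1, 1655 (111 left).
Aug has 31 days: +31 → Sep 1, 1655 (80 left).
Sep has 30 days: +30 → Oct 1, 1655 (50 left).
Oct has 31 days: +31 → Nov 1, 1655 (19 left).
+19 → Nov 20, 1655.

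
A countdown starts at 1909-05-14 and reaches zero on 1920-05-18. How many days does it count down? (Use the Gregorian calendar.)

May 14, 1909 → May 14, 1910: 365 days.
May 14, 1910 → May 14, 1911: 365 days.
May 14, 1911 → May 14, 1912: 366 days (Feb 29, 1912 is in that span).
May 14, 1912 → May 14, 1913: 365 days.
May 14, 1913 → May 14, 1914: 365 days.
May 14, 1914 → May 14, 1915: 365 days.
May 14, 1915 → May 14, 1916: 366 days (Feb 29, 1916 is in that span).
May 14, 1916 → May 14, 1917: 365 days.
May 14, 1917 → May 14, 1918: 365 days.
May 14, 1918 → May 14, 1919: 365 days.
May 14, 1919 → Jun 14, 1919: 31 days (May has 31).
Jun 14, 1919 → Jul 14, 1919: 30 days (June has 30).
Jul 14, 1919 → Aug 14, 1919: 31 days (July has 31).
Aug 14, 1919 → Sep 14, 1919: 31 days (August has 31).
Sep 14, 1919 → Oct 14, 1919: 30 days (September has 30).
Oct 14, 1919 → Nov 14, 1919: 31 days (October has 31).
Nov 14, 1919 → Dec 14, 1919: 30 days (November has 30).
Dec 14, 1919 → Jan 14, 1920: 31 days (December has 31).
Jan 14, 1920 → Feb 14, 1920: 31 days (January has 31).
Feb 14, 1920 → Mar 14, 1920: 29 days (February has 29).
Mar 14, 1920 → Apr 14, 1920: 31 days (March has 31).
Apr 14, 1920 → May 14, 1920: 30 days (April has 30).
May 14, 1920 → May 18, 1920: 4 days.
Total: 4022 days.

4022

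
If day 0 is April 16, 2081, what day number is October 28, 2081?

195

Apr 16, 2081 → May 16, 2081: 30 days (April has 30).
May 16, 2081 → Jun 16, 2081: 31 days (May has 31).
Jun 16, 2081 → Jul 16, 2081: 30 days (June has 30).
Jul 16, 2081 → Aug 16, 2081: 31 days (July has 31).
Aug 16, 2081 → Sep 16, 2081: 31 days (August has 31).
Sep 16, 2081 → Oct 16, 2081: 30 days (September has 30).
Oct 16, 2081 → Oct 28, 2081: 12 days.
Total: 195 days.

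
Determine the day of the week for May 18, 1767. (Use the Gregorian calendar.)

Doomsday rule: the anchor day for the 1700s is Sunday. For year 67: 67÷12 = 5 r 7, and 7÷4 = 1, so 5+7+1 = 13.
Sunday + 13 ≡ Saturday — that's 1767's doomsday.
In May the doomsday date is May 9.
May 18 is 9 days after May 9; 9 mod 7 = 2, so Saturday + 2 = Monday.

Monday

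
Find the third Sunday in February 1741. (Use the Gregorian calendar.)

February 1, 1741 is a Wednesday.
The first Sunday is therefore February 5 (4 days later).
The third Sunday is 5 + 2×7 = February 19.

February 19, 1741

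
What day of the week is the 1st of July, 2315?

Doomsday rule: the anchor day for the 2300s is Wednesday. For year 15: 15÷12 = 1 r 3, and 3÷4 = 0, so 1+3+0 = 4.
Wednesday + 4 ≡ Sunday — that's 2315's doomsday.
In July the doomsday date is Jul 11.
Jul 1 is 10 days before Jul 11; 10 mod 7 = 3, so Sunday − 3 = Thursday.

Thursday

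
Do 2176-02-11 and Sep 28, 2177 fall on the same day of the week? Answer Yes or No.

Yes

From Feb 11, 2176 to Sep 28, 2177 is 595 days.
595 mod 7 = 0, so they are the same weekday.
(Feb 11, 2176 is a Sunday; Sep 28, 2177 is a Sunday.)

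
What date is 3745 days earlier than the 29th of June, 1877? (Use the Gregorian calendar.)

−365 (one year) → Jun 29, 1876 (3380 left).
−366 (one year; includes Feb 29, 1876) → Jun 29, 1875 (3014 left).
−365 (one year) → Jun 29, 1874 (2649 left).
−365 (one year) → Jun 29, 1873 (2284 left).
−365 (one year) → Jun 29, 1872 (1919 left).
−366 (one year; includes Feb 29, 1872) → Jun 29, 1871 (1553 left).
−365 (one year) → Jun 29, 1870 (1188 left).
−365 (one year) → Jun 29, 1869 (823 left).
−365 (one year) → Jun 29, 1868 (458 left).
−366 (one year; includes Feb 29, 1868) → Jun 29, 1867 (92 left).
−29 → May 31, 1867 (end of May, 31 days; 63 left).
−31 → Apr 30, 1867 (end of Apr, 30 days; 32 left).
−30 → Mar 31, 1867 (end of Mar, 31 days; 2 left).
−2 → Mar 29, 1867.

March 29, 1867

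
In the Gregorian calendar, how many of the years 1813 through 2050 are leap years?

58

Multiples of 4 in [1813,2050]: 59.
Of those, multiples of 100: 2 (not leap unless ÷400).
Multiples of 400: 1.
Leap years = 59 − 2 + 1 = 58.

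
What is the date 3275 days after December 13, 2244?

December 1, 2253

+365 (one year) → Dec 13, 2245 (2910 left).
+365 (one year) → Dec 13, 2246 (2545 left).
+365 (one year) → Dec 13, 2247 (2180 left).
+366 (one year; includes Feb 29, 2248) → Dec 13, 2248 (1814 left).
+365 (one year) → Dec 13, 2249 (1449 left).
+365 (one year) → Dec 13, 2250 (1084 left).
+365 (one year) → Dec 13, 2251 (719 left).
+366 (one year; includes Feb 29, 2252) → Dec 13, 2252 (353 left).
Dec has 31 days: +19 → Jan 1, 2253 (334 left).
Jan has 31 days: +31 → Feb 1, 2253 (303 left).
Feb has 28 days: +28 → Mar 1, 2253 (275 left).
Mar has 31 days: +31 → Apr 1, 2253 (244 left).
Apr has 30 days: +30 → May 1, 2253 (214 left).
May has 31 days: +31 → Jun 1, 2253 (183 left).
Jun has 30 days: +30 → Jul 1, 2253 (153 left).
Jul has 31 days: +31 → Aug 1, 2253 (122 left).
Aug has 31 days: +31 → Sep 1, 2253 (91 left).
Sep has 30 days: +30 → Oct 1, 2253 (61 left).
Oct has 31 days: +31 → Nov 1, 2253 (30 left).
Nov has 30 days: +30 → Dec 1, 2253 (0 left).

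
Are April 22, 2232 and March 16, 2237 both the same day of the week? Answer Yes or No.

No

From Apr 22, 2232 to Mar 16, 2237 is 1789 days.
1789 mod 7 = 4, so they are different weekdays.
(Apr 22, 2232 is a Sunday; Mar 16, 2237 is a Thursday.)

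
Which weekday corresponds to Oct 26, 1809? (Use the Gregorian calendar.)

Thursday

Doomsday rule: the anchor day for the 1800s is Friday. For year 09: 9÷12 = 0 r 9, and 9÷4 = 2, so 0+9+2 = 11.
Friday + 11 ≡ Tuesday — that's 1809's doomsday.
In October the doomsday date is Oct 10.
Oct 26 is 16 days after Oct 10; 16 mod 7 = 2, so Tuesday + 2 = Thursday.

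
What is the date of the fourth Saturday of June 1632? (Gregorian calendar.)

June 1, 1632 is a Tuesday.
The first Saturday is therefore June 5 (4 days later).
The fourth Saturday is 5 + 3×7 = June 26.

June 26, 1632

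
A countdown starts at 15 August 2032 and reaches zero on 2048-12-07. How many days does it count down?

5958

Aug 15, 2032 → Aug 15, 2033: 365 days.
Aug 15, 2033 → Aug 15, 2034: 365 days.
Aug 15, 2034 → Aug 15, 2035: 365 days.
Aug 15, 2035 → Aug 15, 2036: 366 days (Feb 29, 2036 is in that span).
Aug 15, 2036 → Aug 15, 2037: 365 days.
Aug 15, 2037 → Aug 15, 2038: 365 days.
Aug 15, 2038 → Aug 15, 2039: 365 days.
Aug 15, 2039 → Aug 15, 2040: 366 days (Feb 29, 2040 is in that span).
Aug 15, 2040 → Aug 15, 2041: 365 days.
Aug 15, 2041 → Aug 15, 2042: 365 days.
Aug 15, 2042 → Aug 15, 2043: 365 days.
Aug 15, 2043 → Aug 15, 2044: 366 days (Feb 29, 2044 is in that span).
Aug 15, 2044 → Aug 15, 2045: 365 days.
Aug 15, 2045 → Aug 15, 2046: 365 days.
Aug 15, 2046 → Aug 15, 2047: 365 days.
Aug 15, 2047 → Aug 15, 2048: 366 days (Feb 29, 2048 is in that span).
Aug 15, 2048 → Sep 15, 2048: 31 days (August has 31).
Sep 15, 2048 → Oct 15, 2048: 30 days (September has 30).
Oct 15, 2048 → Nov 15, 2048: 31 days (October has 31).
Nov 15, 2048 → Dec 7, 2048: 22 days.
Total: 5958 days.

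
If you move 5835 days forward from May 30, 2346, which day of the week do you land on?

Monday

First find the weekday of May 30, 2346. Doomsday rule: the anchor day for the 2300s is Wednesday. For year 46: 46÷12 = 3 r 10, and 10÷4 = 2, so 3+10+2 = 15.
Wednesday + 15 ≡ Thursday — that's 2346's doomsday.
In May the doomsday date is May 9.
May 30 is 21 days after May 9; 21 mod 7 = 0, so Thursday + 0 = Thursday.
5835 mod 7 = 4, so 5835 days after a Thursday is Thursday + 4 = Monday.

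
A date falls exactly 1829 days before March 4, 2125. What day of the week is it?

First find the weekday of Mar 4, 2125. Doomsday rule: the anchor day for the 2100s is Sunday. For year 25: 25÷12 = 2 r 1, and 1÷4 = 0, so 2+1+0 = 3.
Sunday + 3 ≡ Wednesday — that's 2125's doomsday.
In March the doomsday date is Mar 14.
Mar 4 is 10 days before Mar 14; 10 mod 7 = 3, so Wednesday − 3 = Sunday.
1829 mod 7 = 2, so 1829 days before a Sunday is Sunday − 2 = Friday.

Friday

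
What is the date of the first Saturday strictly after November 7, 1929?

November 9, 1929

Nov 7, 1929 is a Thursday.
From Thursday to the next Saturday is 2 days.
Nov 7, 1929 + 2 = Nov 9, 1929.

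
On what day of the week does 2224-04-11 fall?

Doomsday rule: the anchor day for the 2200s is Friday. For year 24: 24÷12 = 2 r 0, and 0÷4 = 0, so 2+0+0 = 2.
Friday + 2 ≡ Sunday — that's 2224's doomsday.
In April the doomsday date is Apr 4.
Apr 11 is 7 days after Apr 4; 7 mod 7 = 0, so Sunday + 0 = Sunday.

Sunday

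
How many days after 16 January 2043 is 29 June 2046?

1260

Jan 16, 2043 → Jan 16, 2044: 365 days.
Jan 16, 2044 → Jan 16, 2045: 366 days (Feb 29, 2044 is in that span).
Jan 16, 2045 → Jan 16, 2046: 365 days.
Jan 16, 2046 → Feb 16, 2046: 31 days (January has 31).
Feb 16, 2046 → Mar 16, 2046: 28 days (February has 28).
Mar 16, 2046 → Apr 16, 2046: 31 days (March has 31).
Apr 16, 2046 → May 16, 2046: 30 days (April has 30).
May 16, 2046 → Jun 16, 2046: 31 days (May has 31).
Jun 16, 2046 → Jun 29, 2046: 13 days.
Total: 1260 days.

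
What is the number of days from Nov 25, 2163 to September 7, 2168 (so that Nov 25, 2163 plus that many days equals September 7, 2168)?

Nov 25, 2163 → Nov 25, 2164: 366 days (Feb 29, 2164 is in that span).
Nov 25, 2164 → Nov 25, 2165: 365 days.
Nov 25, 2165 → Nov 25, 2166: 365 days.
Nov 25, 2166 → Nov 25, 2167: 365 days.
Nov 25, 2167 → Dec 25, 2167: 30 days (November has 30).
Dec 25, 2167 → Jan 25, 2168: 31 days (December has 31).
Jan 25, 2168 → Feb 25, 2168: 31 days (January has 31).
Feb 25, 2168 → Mar 25, 2168: 29 days (February has 29).
Mar 25, 2168 → Apr 25, 2168: 31 days (March has 31).
Apr 25, 2168 → May 25, 2168: 30 days (April has 30).
May 25, 2168 → Jun 25, 2168: 31 days (May has 31).
Jun 25, 2168 → Jul 25, 2168: 30 days (June has 30).
Jul 25, 2168 → Aug 25, 2168: 31 days (July has 31).
Aug 25, 2168 → Sep 7, 2168: 13 days.
Total: 1748 days.

1748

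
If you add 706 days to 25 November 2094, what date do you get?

October 31, 2096

+365 (one year) → Nov 25, 2095 (341 left).
Nov has 30 days: +6 → Dec 1, 2095 (335 left).
Dec has 31 days: +31 → Jan 1, 2096 (304 left).
Jan has 31 days: +31 → Feb 1, 2096 (273 left).
Feb has 29 days: +29 → Mar 1, 2096 (244 left).
Mar has 31 days: +31 → Apr 1, 2096 (213 left).
Apr has 30 days: +30 → May 1, 2096 (183 left).
May has 31 days: +31 → Jun 1, 2096 (152 left).
Jun has 30 days: +30 → Jul 1, 2096 (122 left).
Jul has 31 days: +31 → Aug 1, 2096 (91 left).
Aug has 31 days: +31 → Sep 1, 2096 (60 left).
Sep has 30 days: +30 → Oct 1, 2096 (30 left).
+30 → Oct 31, 2096.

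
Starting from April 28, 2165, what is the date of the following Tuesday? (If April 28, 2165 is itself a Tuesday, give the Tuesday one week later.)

April 30, 2165

Apr 28, 2165 is a Sunday.
From Sunday to the next Tuesday is 2 days.
Apr 28, 2165 + 2 = Apr 30, 2165.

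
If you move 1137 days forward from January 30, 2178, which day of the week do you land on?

First find the weekday of Jan 30, 2178. Doomsday rule: the anchor day for the 2100s is Sunday. For year 78: 78÷12 = 6 r 6, and 6÷4 = 1, so 6+6+1 = 13.
Sunday + 13 ≡ Saturday — that's 2178's doomsday.
In January the doomsday date is Jan 3 (2178 is not a leap year).
Jan 30 is 27 days after Jan 3; 27 mod 7 = 6, so Saturday + 6 = Friday.
1137 mod 7 = 3, so 1137 days after a Friday is Friday + 3 = Monday.

Monday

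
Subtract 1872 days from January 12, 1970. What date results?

November 27, 1964

−365 (one year) → Jan 12, 1969 (1507 left).
−366 (one year; includes Feb 29, 1968) → Jan 12, 1968 (1141 left).
−365 (one year) → Jan 12, 1967 (776 left).
−365 (one year) → Jan 12, 1966 (411 left).
−365 (one year) → Jan 12, 1965 (46 left).
−12 → Dec 31, 1964 (end of Dec, 31 days; 34 left).
−31 → Nov 30, 1964 (end of Nov, 30 days; 3 left).
−3 → Nov 27, 1964.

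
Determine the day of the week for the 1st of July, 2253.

Friday

Doomsday rule: the anchor day for the 2200s is Friday. For year 53: 53÷12 = 4 r 5, and 5÷4 = 1, so 4+5+1 = 10.
Friday + 10 ≡ Monday — that's 2253's doomsday.
In July the doomsday date is Jul 11.
Jul 1 is 10 days before Jul 11; 10 mod 7 = 3, so Monday − 3 = Friday.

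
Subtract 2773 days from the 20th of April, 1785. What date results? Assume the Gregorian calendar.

−365 (one year) → Apr 20, 1784 (2408 left).
−366 (one year; includes Feb 29, 1784) → Apr 20, 1783 (2042 left).
−365 (one year) → Apr 20, 1782 (1677 left).
−365 (one year) → Apr 20, 1781 (1312 left).
−365 (one year) → Apr 20, 1780 (947 left).
−366 (one year; includes Feb 29, 1780) → Apr 20, 1779 (581 left).
−365 (one year) → Apr 20, 1778 (216 left).
−20 → Mar 31, 1778 (end of Mar, 31 days; 196 left).
−31 → Feb 28, 1778 (end of Feb, 28 days; 165 left).
−28 → Jan 31, 1778 (end of Jan, 31 days; 137 left).
−31 → Dec 31, 1777 (end of Dec, 31 days; 106 left).
−31 → Nov 30, 1777 (end of Nov, 30 days; 75 left).
−30 → Oct 31, 1777 (end of Oct, 31 days; 45 left).
−31 → Sep 30, 1777 (end of Sep, 30 days; 14 left).
−14 → Sep 16, 1777.

September 16, 1777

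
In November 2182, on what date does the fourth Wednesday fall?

November 27, 2182

November 1, 2182 is a Friday.
The first Wednesday is therefore November 6 (5 days later).
The fourth Wednesday is 6 + 3×7 = November 27.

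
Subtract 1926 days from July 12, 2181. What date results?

April 3, 2176

−365 (one year) → Jul 12, 2180 (1561 left).
−366 (one year; includes Feb 29, 2180) → Jul 12, 2179 (1195 left).
−365 (one year) → Jul 12, 2178 (830 left).
−365 (one year) → Jul 12, 2177 (465 left).
−365 (one year) → Jul 12, 2176 (100 left).
−12 → Jun 30, 2176 (end of Jun, 30 days; 88 left).
−30 → May 31, 2176 (end of May, 31 days; 58 left).
−31 → Apr 30, 2176 (end of Apr, 30 days; 27 left).
−27 → Apr 3, 2176.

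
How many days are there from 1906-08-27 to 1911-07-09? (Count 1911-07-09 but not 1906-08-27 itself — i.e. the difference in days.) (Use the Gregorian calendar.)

1777

Aug 27, 1906 → Aug 27, 1907: 365 days.
Aug 27, 1907 → Aug 27, 1908: 366 days (Feb 29, 1908 is in that span).
Aug 27, 1908 → Aug 27, 1909: 365 days.
Aug 27, 1909 → Aug 27, 1910: 365 days.
Aug 27, 1910 → Sep 27, 1910: 31 days (August has 31).
Sep 27, 1910 → Oct 27, 1910: 30 days (September has 30).
Oct 27, 1910 → Nov 27, 1910: 31 days (October has 31).
Nov 27, 1910 → Dec 27, 1910: 30 days (November has 30).
Dec 27, 1910 → Jan 27, 1911: 31 days (December has 31).
Jan 27, 1911 → Feb 27, 1911: 31 days (January has 31).
Feb 27, 1911 → Mar 27, 1911: 28 days (February has 28).
Mar 27, 1911 → Apr 27, 1911: 31 days (March has 31).
Apr 27, 1911 → May 27, 1911: 30 days (April has 30).
May 27, 1911 → Jun 27, 1911: 31 days (May has 31).
Jun 27, 1911 → Jul 9, 1911: 12 days.
Total: 1777 days.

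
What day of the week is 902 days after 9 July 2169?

First find the weekday of Jul 9, 2169. Doomsday rule: the anchor day for the 2100s is Sunday. For year 69: 69÷12 = 5 r 9, and 9÷4 = 2, so 5+9+2 = 16.
Sunday + 16 ≡ Tuesday — that's 2169's doomsday.
In July the doomsday date is Jul 11.
Jul 9 is 2 days before Jul 11; 2 mod 7 = 2, so Tuesday − 2 = Sunday.
902 mod 7 = 6, so 902 days after a Sunday is Sunday + 6 = Saturday.

Saturday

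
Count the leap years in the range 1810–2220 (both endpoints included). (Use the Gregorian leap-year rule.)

100

Multiples of 4 in [1810,2220]: 103.
Of those, multiples of 100: 4 (not leap unless ÷400).
Multiples of 400: 1.
Leap years = 103 − 4 + 1 = 100.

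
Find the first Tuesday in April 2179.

April 1, 2179 is a Thursday.
The first Tuesday is therefore April 6 (5 days later).

April 6, 2179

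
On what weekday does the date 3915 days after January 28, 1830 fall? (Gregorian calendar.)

Saturday

First find the weekday of Jan 28, 1830. Doomsday rule: the anchor day for the 1800s is Friday. For year 30: 30÷12 = 2 r 6, and 6÷4 = 1, so 2+6+1 = 9.
Friday + 9 ≡ Sunday — that's 1830's doomsday.
In January the doomsday date is Jan 3 (1830 is not a leap year).
Jan 28 is 25 days after Jan 3; 25 mod 7 = 4, so Sunday + 4 = Thursday.
3915 mod 7 = 2, so 3915 days after a Thursday is Thursday + 2 = Saturday.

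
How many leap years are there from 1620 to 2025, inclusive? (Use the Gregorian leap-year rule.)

99

Multiples of 4 in [1620,2025]: 102.
Of those, multiples of 100: 4 (not leap unless ÷400).
Multiples of 400: 1.
Leap years = 102 − 4 + 1 = 99.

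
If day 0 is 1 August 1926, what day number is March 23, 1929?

Aug 1, 1926 → Aug 1, 1927: 365 days.
Aug 1, 1927 → Aug 1, 1928: 366 days (Feb 29, 1928 is in that span).
Aug 1, 1928 → Sep 1, 1928: 31 days (August has 31).
Sep 1, 1928 → Oct 1, 1928: 30 days (September has 30).
Oct 1, 1928 → Nov 1, 1928: 31 days (October has 31).
Nov 1, 1928 → Dec 1, 1928: 30 days (November has 30).
Dec 1, 1928 → Jan 1, 1929: 31 days (December has 31).
Jan 1, 1929 → Feb 1, 1929: 31 days (January has 31).
Feb 1, 1929 → Mar 1, 1929: 28 days (February has 28).
Mar 1, 1929 → Mar 23, 1929: 22 days.
Total: 965 days.

965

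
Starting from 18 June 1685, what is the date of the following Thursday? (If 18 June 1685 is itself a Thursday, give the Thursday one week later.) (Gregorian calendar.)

June 21, 1685

Jun 18, 1685 is a Monday.
From Monday to the next Thursday is 3 days.
Jun 18, 1685 + 3 = Jun 21, 1685.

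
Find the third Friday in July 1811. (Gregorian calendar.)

July 19, 1811

July 1, 1811 is a Monday.
The first Friday is therefore July 5 (4 days later).
The third Friday is 5 + 2×7 = July 19.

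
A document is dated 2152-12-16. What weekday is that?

Doomsday rule: the anchor day for the 2100s is Sunday. For year 52: 52÷12 = 4 r 4, and 4÷4 = 1, so 4+4+1 = 9.
Sunday + 9 ≡ Tuesday — that's 2152's doomsday.
In December the doomsday date is Dec 12.
Dec 16 is 4 days after Dec 12; 4 mod 7 = 4, so Tuesday + 4 = Saturday.

Saturday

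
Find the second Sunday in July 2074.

July 1, 2074 is a Sunday.
The first Sunday is therefore July 1 (same day).
The second Sunday is 1 + 1×7 = July 8.

July 8, 2074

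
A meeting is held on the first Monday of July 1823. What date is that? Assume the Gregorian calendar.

July 1, 1823 is a Tuesday.
The first Monday is therefore July 7 (6 days later).

July 7, 1823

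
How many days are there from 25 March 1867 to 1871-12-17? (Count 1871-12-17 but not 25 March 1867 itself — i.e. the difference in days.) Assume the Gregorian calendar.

1728

Mar 25, 1867 → Mar 25, 1868: 366 days (Feb 29, 1868 is in that span).
Mar 25, 1868 → Mar 25, 1869: 365 days.
Mar 25, 1869 → Mar 25, 1870: 365 days.
Mar 25, 1870 → Mar 25, 1871: 365 days.
Mar 25, 1871 → Apr 25, 1871: 31 days (March has 31).
Apr 25, 1871 → May 25, 1871: 30 days (April has 30).
May 25, 1871 → Jun 25, 1871: 31 days (May has 31).
Jun 25, 1871 → Jul 25, 1871: 30 days (June has 30).
Jul 25, 1871 → Aug 25, 1871: 31 days (July has 31).
Aug 25, 1871 → Sep 25, 1871: 31 days (August has 31).
Sep 25, 1871 → Oct 25, 1871: 30 days (September has 30).
Oct 25, 1871 → Nov 25, 1871: 31 days (October has 31).
Nov 25, 1871 → Dec 17, 1871: 22 days.
Total: 1728 days.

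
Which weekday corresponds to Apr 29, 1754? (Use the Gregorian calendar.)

Doomsday rule: the anchor day for the 1700s is Sunday. For year 54: 54÷12 = 4 r 6, and 6÷4 = 1, so 4+6+1 = 11.
Sunday + 11 ≡ Thursday — that's 1754's doomsday.
In April the doomsday date is Apr 4.
Apr 29 is 25 days after Apr 4; 25 mod 7 = 4, so Thursday + 4 = Monday.

Monday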